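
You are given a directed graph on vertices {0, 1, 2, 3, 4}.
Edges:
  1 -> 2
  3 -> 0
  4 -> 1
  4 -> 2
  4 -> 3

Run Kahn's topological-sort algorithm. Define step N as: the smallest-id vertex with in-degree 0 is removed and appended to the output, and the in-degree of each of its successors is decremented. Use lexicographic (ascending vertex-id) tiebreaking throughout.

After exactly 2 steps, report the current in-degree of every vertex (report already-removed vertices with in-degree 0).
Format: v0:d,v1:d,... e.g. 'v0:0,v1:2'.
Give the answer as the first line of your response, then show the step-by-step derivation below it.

v0:1,v1:0,v2:0,v3:0,v4:0

step 1: output 4; order=[4]; indeg=(1,0,1,0,0)
step 2: output 1; order=[4,1]; indeg=(1,0,0,0,0)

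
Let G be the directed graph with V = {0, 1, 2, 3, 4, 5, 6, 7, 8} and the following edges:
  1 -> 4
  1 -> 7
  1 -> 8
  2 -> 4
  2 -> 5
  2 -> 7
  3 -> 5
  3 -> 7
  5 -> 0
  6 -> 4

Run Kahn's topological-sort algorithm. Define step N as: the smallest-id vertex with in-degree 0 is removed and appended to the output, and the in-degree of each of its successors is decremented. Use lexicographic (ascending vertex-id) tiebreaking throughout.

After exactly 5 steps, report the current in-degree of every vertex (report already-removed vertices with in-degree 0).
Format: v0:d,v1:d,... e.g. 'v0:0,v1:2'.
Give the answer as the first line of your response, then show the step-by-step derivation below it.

v0:0,v1:0,v2:0,v3:0,v4:1,v5:0,v6:0,v7:0,v8:0

step 1: output 1; order=[1]; indeg=(1,0,0,0,2,2,0,2,0)
step 2: output 2; order=[1,2]; indeg=(1,0,0,0,1,1,0,1,0)
step 3: output 3; order=[1,2,3]; indeg=(1,0,0,0,1,0,0,0,0)
step 4: output 5; order=[1,2,3,5]; indeg=(0,0,0,0,1,0,0,0,0)
step 5: output 0; order=[1,2,3,5,0]; indeg=(0,0,0,0,1,0,0,0,0)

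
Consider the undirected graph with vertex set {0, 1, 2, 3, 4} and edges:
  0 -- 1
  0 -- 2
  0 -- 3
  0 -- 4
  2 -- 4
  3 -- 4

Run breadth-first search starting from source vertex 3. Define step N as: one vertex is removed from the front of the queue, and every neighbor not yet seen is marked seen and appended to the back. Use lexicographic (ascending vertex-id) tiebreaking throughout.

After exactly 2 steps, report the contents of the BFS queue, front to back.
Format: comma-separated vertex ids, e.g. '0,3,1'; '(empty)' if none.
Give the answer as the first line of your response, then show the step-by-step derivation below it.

4,1,2

step 1: dequeue 3; queue=[0,4]; order=3
step 2: dequeue 0; queue=[4,1,2]; order=3,0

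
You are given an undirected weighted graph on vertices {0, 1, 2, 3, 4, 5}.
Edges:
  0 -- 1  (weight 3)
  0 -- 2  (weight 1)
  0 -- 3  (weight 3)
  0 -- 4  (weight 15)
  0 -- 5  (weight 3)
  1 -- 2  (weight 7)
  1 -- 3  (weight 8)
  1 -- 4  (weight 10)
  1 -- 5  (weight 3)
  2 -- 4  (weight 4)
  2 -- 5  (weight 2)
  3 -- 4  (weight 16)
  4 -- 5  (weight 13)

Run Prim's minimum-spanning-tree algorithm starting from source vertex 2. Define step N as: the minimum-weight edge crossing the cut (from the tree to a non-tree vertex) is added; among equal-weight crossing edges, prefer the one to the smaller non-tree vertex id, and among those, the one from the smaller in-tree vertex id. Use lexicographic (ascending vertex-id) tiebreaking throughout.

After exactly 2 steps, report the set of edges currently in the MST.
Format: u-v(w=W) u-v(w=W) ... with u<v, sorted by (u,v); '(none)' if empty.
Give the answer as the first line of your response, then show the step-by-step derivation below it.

0-2(w=1) 2-5(w=2)

step 1: add edge 0-2 (w=1); MST = {0-2(w=1)}
step 2: add edge 2-5 (w=2); MST = {0-2(w=1) 2-5(w=2)}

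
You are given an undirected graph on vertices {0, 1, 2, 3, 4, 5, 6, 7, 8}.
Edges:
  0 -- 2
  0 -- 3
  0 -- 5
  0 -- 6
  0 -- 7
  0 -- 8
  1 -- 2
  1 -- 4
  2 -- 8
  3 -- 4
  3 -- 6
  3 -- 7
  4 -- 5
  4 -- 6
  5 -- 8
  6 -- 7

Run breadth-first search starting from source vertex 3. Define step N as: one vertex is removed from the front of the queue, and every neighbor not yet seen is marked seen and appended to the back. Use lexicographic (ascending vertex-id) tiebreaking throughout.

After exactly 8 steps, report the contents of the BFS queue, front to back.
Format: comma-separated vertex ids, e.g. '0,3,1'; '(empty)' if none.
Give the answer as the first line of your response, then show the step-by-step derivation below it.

1

step 1: dequeue 3; queue=[0,4,6,7]; order=3
step 2: dequeue 0; queue=[4,6,7,2,5,8]; order=3,0
step 3: dequeue 4; queue=[6,7,2,5,8,1]; order=3,0,4
step 4: dequeue 6; queue=[7,2,5,8,1]; order=3,0,4,6
step 5: dequeue 7; queue=[2,5,8,1]; order=3,0,4,6,7
step 6: dequeue 2; queue=[5,8,1]; order=3,0,4,6,7,2
step 7: dequeue 5; queue=[8,1]; order=3,0,4,6,7,2,5
step 8: dequeue 8; queue=[1]; order=3,0,4,6,7,2,5,8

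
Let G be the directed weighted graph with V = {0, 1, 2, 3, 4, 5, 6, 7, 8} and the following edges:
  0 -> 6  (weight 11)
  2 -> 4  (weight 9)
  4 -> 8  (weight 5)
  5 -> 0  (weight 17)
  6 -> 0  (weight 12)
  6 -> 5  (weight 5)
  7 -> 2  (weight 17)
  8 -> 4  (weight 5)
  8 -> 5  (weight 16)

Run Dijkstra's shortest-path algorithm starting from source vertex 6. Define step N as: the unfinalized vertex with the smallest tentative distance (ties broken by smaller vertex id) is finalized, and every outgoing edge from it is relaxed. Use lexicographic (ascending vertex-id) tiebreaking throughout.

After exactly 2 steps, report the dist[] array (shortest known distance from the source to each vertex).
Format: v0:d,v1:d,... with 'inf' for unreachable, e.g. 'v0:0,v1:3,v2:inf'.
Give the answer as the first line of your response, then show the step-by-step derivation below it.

v0:12,v1:inf,v2:inf,v3:inf,v4:inf,v5:5,v6:0,v7:inf,v8:inf

step 1: dist = v0:12,v1:inf,v2:inf,v3:inf,v4:inf,v5:5,v6:0,v7:inf,v8:inf
step 2: dist = v0:12,v1:inf,v2:inf,v3:inf,v4:inf,v5:5,v6:0,v7:inf,v8:inf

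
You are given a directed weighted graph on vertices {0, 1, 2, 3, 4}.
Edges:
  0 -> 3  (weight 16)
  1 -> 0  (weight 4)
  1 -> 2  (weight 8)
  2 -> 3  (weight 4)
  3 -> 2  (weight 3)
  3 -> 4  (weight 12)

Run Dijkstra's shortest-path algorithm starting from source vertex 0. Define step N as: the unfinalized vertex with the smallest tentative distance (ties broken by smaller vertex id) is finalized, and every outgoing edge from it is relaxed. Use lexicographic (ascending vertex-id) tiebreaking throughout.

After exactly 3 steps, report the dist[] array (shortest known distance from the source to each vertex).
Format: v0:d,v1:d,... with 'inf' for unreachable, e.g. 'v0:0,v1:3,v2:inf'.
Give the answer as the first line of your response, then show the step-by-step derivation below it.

v0:0,v1:inf,v2:19,v3:16,v4:28

step 1: dist = v0:0,v1:inf,v2:inf,v3:16,v4:inf
step 2: dist = v0:0,v1:inf,v2:19,v3:16,v4:28
step 3: dist = v0:0,v1:inf,v2:19,v3:16,v4:28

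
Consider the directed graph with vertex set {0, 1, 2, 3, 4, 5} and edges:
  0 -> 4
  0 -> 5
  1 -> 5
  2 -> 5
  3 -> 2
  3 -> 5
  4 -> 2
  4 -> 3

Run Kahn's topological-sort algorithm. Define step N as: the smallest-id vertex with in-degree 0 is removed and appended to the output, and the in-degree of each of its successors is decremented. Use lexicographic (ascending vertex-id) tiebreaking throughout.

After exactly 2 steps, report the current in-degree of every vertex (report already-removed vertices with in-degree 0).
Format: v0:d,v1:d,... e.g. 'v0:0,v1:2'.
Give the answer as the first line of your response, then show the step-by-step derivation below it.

v0:0,v1:0,v2:2,v3:1,v4:0,v5:2

step 1: output 0; order=[0]; indeg=(0,0,2,1,0,3)
step 2: output 1; order=[0,1]; indeg=(0,0,2,1,0,2)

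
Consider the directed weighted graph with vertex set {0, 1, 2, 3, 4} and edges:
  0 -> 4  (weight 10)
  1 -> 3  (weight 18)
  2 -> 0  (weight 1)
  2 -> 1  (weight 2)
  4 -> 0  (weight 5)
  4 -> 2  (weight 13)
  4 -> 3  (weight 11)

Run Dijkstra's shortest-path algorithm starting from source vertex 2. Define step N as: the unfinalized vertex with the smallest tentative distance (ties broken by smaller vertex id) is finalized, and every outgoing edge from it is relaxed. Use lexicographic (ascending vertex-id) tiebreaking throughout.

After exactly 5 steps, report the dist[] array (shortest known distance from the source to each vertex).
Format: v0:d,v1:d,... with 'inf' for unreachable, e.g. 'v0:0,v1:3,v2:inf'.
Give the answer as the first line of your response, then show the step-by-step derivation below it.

v0:1,v1:2,v2:0,v3:20,v4:11

step 1: dist = v0:1,v1:2,v2:0,v3:inf,v4:inf
step 2: dist = v0:1,v1:2,v2:0,v3:inf,v4:11
step 3: dist = v0:1,v1:2,v2:0,v3:20,v4:11
step 4: dist = v0:1,v1:2,v2:0,v3:20,v4:11
step 5: dist = v0:1,v1:2,v2:0,v3:20,v4:11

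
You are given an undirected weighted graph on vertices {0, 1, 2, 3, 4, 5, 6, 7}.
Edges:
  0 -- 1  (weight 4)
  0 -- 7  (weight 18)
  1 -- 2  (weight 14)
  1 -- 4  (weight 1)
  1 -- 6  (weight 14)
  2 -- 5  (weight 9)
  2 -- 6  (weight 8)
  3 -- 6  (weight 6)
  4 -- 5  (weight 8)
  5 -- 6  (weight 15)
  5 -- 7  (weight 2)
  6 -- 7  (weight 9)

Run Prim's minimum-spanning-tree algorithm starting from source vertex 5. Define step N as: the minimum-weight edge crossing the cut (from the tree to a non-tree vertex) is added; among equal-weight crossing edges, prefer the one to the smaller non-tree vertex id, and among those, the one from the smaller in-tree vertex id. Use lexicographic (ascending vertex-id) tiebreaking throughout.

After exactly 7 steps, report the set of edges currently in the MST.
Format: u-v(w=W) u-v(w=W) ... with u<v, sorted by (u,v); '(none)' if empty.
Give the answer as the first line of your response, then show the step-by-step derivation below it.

0-1(w=4) 1-4(w=1) 2-5(w=9) 2-6(w=8) 3-6(w=6) 4-5(w=8) 5-7(w=2)

step 1: add edge 5-7 (w=2); MST = {5-7(w=2)}
step 2: add edge 4-5 (w=8); MST = {4-5(w=8) 5-7(w=2)}
step 3: add edge 1-4 (w=1); MST = {1-4(w=1) 4-5(w=8) 5-7(w=2)}
step 4: add edge 0-1 (w=4); MST = {0-1(w=4) 1-4(w=1) 4-5(w=8) 5-7(w=2)}
step 5: add edge 2-5 (w=9); MST = {0-1(w=4) 1-4(w=1) 2-5(w=9) 4-5(w=8) 5-7(w=2)}
step 6: add edge 2-6 (w=8); MST = {0-1(w=4) 1-4(w=1) 2-5(w=9) 2-6(w=8) 4-5(w=8) 5-7(w=2)}
step 7: add edge 3-6 (w=6); MST = {0-1(w=4) 1-4(w=1) 2-5(w=9) 2-6(w=8) 3-6(w=6) 4-5(w=8) 5-7(w=2)}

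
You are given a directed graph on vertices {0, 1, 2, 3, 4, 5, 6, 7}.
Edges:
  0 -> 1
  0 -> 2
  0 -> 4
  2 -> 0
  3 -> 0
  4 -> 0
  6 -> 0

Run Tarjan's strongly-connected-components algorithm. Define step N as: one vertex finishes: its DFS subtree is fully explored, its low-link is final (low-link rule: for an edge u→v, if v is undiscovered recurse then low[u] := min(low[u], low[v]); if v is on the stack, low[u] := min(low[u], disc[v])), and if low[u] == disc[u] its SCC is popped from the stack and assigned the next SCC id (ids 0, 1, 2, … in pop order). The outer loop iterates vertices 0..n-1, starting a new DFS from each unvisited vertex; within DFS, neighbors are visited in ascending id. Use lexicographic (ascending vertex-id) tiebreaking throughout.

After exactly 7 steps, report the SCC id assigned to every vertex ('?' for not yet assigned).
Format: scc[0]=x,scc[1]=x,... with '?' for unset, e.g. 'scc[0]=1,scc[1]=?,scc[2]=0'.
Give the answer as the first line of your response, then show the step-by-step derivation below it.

scc[0]=1,scc[1]=0,scc[2]=1,scc[3]=2,scc[4]=1,scc[5]=3,scc[6]=4,scc[7]=?

step 1: low=(low[0]=0,low[1]=1,low[2]=?,low[3]=?,low[4]=?,low[5]=?,low[6]=?,low[7]=?); scc=(scc[0]=?,scc[1]=0,scc[2]=?,scc[3]=?,scc[4]=?,scc[5]=?,scc[6]=?,scc[7]=?)
step 2: low=(low[0]=0,low[1]=1,low[2]=0,low[3]=?,low[4]=?,low[5]=?,low[6]=?,low[7]=?); scc=(scc[0]=?,scc[1]=0,scc[2]=?,scc[3]=?,scc[4]=?,scc[5]=?,scc[6]=?,scc[7]=?)
step 3: low=(low[0]=0,low[1]=1,low[2]=0,low[3]=?,low[4]=0,low[5]=?,low[6]=?,low[7]=?); scc=(scc[0]=?,scc[1]=0,scc[2]=?,scc[3]=?,scc[4]=?,scc[5]=?,scc[6]=?,scc[7]=?)
step 4: low=(low[0]=0,low[1]=1,low[2]=0,low[3]=?,low[4]=0,low[5]=?,low[6]=?,low[7]=?); scc=(scc[0]=1,scc[1]=0,scc[2]=1,scc[3]=?,scc[4]=1,scc[5]=?,scc[6]=?,scc[7]=?)
step 5: low=(low[0]=0,low[1]=1,low[2]=0,low[3]=4,low[4]=0,low[5]=?,low[6]=?,low[7]=?); scc=(scc[0]=1,scc[1]=0,scc[2]=1,scc[3]=2,scc[4]=1,scc[5]=?,scc[6]=?,scc[7]=?)
step 6: low=(low[0]=0,low[1]=1,low[2]=0,low[3]=4,low[4]=0,low[5]=5,low[6]=?,low[7]=?); scc=(scc[0]=1,scc[1]=0,scc[2]=1,scc[3]=2,scc[4]=1,scc[5]=3,scc[6]=?,scc[7]=?)
step 7: low=(low[0]=0,low[1]=1,low[2]=0,low[3]=4,low[4]=0,low[5]=5,low[6]=6,low[7]=?); scc=(scc[0]=1,scc[1]=0,scc[2]=1,scc[3]=2,scc[4]=1,scc[5]=3,scc[6]=4,scc[7]=?)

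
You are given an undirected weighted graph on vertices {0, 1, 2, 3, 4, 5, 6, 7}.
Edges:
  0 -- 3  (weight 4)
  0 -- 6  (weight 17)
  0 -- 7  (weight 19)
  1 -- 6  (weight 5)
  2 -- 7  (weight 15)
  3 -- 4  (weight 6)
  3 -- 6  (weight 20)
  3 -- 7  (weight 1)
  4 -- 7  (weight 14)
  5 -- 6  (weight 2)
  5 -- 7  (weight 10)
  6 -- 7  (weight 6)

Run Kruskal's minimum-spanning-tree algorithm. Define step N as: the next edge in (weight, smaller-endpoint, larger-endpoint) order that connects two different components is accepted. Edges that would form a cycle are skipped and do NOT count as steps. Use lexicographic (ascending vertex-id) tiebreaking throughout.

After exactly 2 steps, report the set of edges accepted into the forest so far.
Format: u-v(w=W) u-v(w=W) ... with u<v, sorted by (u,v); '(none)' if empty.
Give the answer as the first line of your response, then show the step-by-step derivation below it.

3-7(w=1) 5-6(w=2)

step 1: add edge 3-7 (w=1); MST = {3-7(w=1)}
step 2: add edge 5-6 (w=2); MST = {3-7(w=1) 5-6(w=2)}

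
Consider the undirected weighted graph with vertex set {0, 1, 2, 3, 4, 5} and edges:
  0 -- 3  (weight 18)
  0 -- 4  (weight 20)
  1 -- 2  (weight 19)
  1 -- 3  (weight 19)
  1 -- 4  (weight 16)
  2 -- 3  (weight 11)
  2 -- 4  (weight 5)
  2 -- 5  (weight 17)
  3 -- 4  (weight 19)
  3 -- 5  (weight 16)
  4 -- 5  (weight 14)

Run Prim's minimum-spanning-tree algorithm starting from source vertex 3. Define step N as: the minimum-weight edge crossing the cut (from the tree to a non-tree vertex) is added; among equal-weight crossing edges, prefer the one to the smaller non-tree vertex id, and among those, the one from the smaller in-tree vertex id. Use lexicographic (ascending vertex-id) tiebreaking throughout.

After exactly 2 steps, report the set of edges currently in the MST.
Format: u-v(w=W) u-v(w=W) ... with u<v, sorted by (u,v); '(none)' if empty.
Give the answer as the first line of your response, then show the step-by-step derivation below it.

2-3(w=11) 2-4(w=5)

step 1: add edge 2-3 (w=11); MST = {2-3(w=11)}
step 2: add edge 2-4 (w=5); MST = {2-3(w=11) 2-4(w=5)}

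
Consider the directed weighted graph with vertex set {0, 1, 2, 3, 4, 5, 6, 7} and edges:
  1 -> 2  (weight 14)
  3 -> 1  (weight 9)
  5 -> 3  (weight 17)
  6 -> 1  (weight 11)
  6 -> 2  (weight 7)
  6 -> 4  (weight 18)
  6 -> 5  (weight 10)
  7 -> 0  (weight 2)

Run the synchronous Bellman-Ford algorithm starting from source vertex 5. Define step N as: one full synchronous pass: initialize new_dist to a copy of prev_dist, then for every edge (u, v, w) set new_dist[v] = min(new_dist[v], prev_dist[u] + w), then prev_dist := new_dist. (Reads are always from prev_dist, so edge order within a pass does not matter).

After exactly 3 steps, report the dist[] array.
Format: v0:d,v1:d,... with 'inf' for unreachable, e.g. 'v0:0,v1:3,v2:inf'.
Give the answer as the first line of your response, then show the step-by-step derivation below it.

v0:inf,v1:26,v2:40,v3:17,v4:inf,v5:0,v6:inf,v7:inf

step 1: dist = v0:inf,v1:inf,v2:inf,v3:17,v4:inf,v5:0,v6:inf,v7:inf
step 2: dist = v0:inf,v1:26,v2:inf,v3:17,v4:inf,v5:0,v6:inf,v7:inf
step 3: dist = v0:inf,v1:26,v2:40,v3:17,v4:inf,v5:0,v6:inf,v7:inf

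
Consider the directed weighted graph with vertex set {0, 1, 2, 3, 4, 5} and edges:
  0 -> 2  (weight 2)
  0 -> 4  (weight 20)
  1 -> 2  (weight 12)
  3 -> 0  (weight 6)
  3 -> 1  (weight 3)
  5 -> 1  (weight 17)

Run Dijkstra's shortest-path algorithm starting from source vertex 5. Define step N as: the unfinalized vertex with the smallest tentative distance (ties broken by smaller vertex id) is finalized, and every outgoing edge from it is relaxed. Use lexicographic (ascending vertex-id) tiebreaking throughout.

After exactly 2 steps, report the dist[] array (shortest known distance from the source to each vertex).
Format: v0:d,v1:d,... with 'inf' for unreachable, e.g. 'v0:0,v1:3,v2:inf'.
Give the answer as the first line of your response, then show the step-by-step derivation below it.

v0:inf,v1:17,v2:29,v3:inf,v4:inf,v5:0

step 1: dist = v0:inf,v1:17,v2:inf,v3:inf,v4:inf,v5:0
step 2: dist = v0:inf,v1:17,v2:29,v3:inf,v4:inf,v5:0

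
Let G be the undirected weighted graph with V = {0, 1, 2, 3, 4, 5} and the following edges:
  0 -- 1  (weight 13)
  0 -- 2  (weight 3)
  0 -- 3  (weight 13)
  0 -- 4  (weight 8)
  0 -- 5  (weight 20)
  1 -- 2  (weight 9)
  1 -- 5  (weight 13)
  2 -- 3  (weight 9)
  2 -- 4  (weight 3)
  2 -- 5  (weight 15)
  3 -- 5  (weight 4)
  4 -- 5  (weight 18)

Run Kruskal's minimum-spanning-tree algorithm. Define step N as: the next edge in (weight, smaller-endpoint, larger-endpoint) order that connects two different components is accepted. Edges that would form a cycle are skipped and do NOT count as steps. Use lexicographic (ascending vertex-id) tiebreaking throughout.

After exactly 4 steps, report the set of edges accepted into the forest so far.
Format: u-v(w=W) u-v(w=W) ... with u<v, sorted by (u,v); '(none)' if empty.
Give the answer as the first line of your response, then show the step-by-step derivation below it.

0-2(w=3) 1-2(w=9) 2-4(w=3) 3-5(w=4)

step 1: add edge 0-2 (w=3); MST = {0-2(w=3)}
step 2: add edge 2-4 (w=3); MST = {0-2(w=3) 2-4(w=3)}
step 3: add edge 3-5 (w=4); MST = {0-2(w=3) 2-4(w=3) 3-5(w=4)}
step 4: add edge 1-2 (w=9); MST = {0-2(w=3) 1-2(w=9) 2-4(w=3) 3-5(w=4)}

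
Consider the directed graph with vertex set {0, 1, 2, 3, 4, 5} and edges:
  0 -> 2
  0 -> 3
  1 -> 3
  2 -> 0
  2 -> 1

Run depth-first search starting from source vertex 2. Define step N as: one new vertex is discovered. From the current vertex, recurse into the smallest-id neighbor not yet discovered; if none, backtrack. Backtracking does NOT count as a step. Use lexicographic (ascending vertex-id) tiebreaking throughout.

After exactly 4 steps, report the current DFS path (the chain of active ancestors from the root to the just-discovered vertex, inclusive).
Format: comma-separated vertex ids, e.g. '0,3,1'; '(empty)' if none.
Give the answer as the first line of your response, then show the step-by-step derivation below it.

2,1

step 1: discover 2; path=2; order=2
step 2: discover 0; path=2>0; order=2,0
step 3: discover 3; path=2>0>3; order=2,0,3
step 4: discover 1; path=2>1; order=2,0,3,1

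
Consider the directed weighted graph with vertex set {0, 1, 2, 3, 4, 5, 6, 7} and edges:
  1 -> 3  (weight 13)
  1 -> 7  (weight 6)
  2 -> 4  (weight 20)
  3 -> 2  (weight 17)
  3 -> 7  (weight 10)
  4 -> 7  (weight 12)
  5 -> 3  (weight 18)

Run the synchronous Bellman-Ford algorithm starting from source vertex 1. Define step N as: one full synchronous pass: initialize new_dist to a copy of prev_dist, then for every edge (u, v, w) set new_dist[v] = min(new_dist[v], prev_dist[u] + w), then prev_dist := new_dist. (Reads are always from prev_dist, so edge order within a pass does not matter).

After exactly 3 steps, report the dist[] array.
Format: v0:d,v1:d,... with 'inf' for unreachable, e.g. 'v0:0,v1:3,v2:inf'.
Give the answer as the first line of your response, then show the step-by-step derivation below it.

v0:inf,v1:0,v2:30,v3:13,v4:50,v5:inf,v6:inf,v7:6

step 1: dist = v0:inf,v1:0,v2:inf,v3:13,v4:inf,v5:inf,v6:inf,v7:6
step 2: dist = v0:inf,v1:0,v2:30,v3:13,v4:inf,v5:inf,v6:inf,v7:6
step 3: dist = v0:inf,v1:0,v2:30,v3:13,v4:50,v5:inf,v6:inf,v7:6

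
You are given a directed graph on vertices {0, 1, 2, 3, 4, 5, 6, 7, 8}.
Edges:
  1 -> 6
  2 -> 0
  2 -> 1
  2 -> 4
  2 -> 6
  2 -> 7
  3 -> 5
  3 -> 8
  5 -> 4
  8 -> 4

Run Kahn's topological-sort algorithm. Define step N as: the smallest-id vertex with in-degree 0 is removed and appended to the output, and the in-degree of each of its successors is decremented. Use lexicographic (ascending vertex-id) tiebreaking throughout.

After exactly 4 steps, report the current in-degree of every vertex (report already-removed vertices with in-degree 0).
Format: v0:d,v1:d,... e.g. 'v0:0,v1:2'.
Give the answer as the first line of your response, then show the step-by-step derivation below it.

v0:0,v1:0,v2:0,v3:0,v4:2,v5:0,v6:0,v7:0,v8:0

step 1: output 2; order=[2]; indeg=(0,0,0,0,2,1,1,0,1)
step 2: output 0; order=[2,0]; indeg=(0,0,0,0,2,1,1,0,1)
step 3: output 1; order=[2,0,1]; indeg=(0,0,0,0,2,1,0,0,1)
step 4: output 3; order=[2,0,1,3]; indeg=(0,0,0,0,2,0,0,0,0)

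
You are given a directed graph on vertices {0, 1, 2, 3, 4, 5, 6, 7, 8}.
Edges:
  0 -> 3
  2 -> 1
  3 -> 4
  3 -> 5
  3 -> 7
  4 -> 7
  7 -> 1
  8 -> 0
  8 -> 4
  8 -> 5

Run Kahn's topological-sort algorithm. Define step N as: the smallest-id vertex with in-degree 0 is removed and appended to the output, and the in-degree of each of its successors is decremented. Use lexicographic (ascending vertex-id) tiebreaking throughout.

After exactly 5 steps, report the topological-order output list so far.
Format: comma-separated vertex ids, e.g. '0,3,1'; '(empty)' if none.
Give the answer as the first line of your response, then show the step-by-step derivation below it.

2,6,8,0,3

step 1: output 2; order=[2]; indeg=(1,1,0,1,2,2,0,2,0)
step 2: output 6; order=[2,6]; indeg=(1,1,0,1,2,2,0,2,0)
step 3: output 8; order=[2,6,8]; indeg=(0,1,0,1,1,1,0,2,0)
step 4: output 0; order=[2,6,8,0]; indeg=(0,1,0,0,1,1,0,2,0)
step 5: output 3; order=[2,6,8,0,3]; indeg=(0,1,0,0,0,0,0,1,0)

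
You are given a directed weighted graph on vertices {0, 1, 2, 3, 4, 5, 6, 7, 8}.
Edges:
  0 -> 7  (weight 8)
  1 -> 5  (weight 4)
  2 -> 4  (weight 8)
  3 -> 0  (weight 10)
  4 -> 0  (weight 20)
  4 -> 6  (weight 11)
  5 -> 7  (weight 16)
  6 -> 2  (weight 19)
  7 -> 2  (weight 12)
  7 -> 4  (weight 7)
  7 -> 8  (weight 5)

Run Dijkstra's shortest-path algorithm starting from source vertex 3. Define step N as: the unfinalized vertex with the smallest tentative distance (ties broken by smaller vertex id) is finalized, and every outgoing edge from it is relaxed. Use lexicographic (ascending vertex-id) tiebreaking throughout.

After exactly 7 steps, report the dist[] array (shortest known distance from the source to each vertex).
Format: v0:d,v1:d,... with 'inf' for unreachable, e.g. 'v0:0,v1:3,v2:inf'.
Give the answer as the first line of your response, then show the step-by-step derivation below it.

v0:10,v1:inf,v2:30,v3:0,v4:25,v5:inf,v6:36,v7:18,v8:23

step 1: dist = v0:10,v1:inf,v2:inf,v3:0,v4:inf,v5:inf,v6:inf,v7:inf,v8:inf
step 2: dist = v0:10,v1:inf,v2:inf,v3:0,v4:inf,v5:inf,v6:inf,v7:18,v8:inf
step 3: dist = v0:10,v1:inf,v2:30,v3:0,v4:25,v5:inf,v6:inf,v7:18,v8:23
step 4: dist = v0:10,v1:inf,v2:30,v3:0,v4:25,v5:inf,v6:inf,v7:18,v8:23
step 5: dist = v0:10,v1:inf,v2:30,v3:0,v4:25,v5:inf,v6:36,v7:18,v8:23
step 6: dist = v0:10,v1:inf,v2:30,v3:0,v4:25,v5:inf,v6:36,v7:18,v8:23
step 7: dist = v0:10,v1:inf,v2:30,v3:0,v4:25,v5:inf,v6:36,v7:18,v8:23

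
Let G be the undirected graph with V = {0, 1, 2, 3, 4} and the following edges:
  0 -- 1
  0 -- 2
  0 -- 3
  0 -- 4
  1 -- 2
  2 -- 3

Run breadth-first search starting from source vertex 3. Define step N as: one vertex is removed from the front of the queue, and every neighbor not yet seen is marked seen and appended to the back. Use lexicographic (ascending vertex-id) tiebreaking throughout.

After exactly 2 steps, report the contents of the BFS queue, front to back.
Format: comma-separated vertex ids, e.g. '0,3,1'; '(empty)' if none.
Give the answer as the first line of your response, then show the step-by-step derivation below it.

2,1,4

step 1: dequeue 3; queue=[0,2]; order=3
step 2: dequeue 0; queue=[2,1,4]; order=3,0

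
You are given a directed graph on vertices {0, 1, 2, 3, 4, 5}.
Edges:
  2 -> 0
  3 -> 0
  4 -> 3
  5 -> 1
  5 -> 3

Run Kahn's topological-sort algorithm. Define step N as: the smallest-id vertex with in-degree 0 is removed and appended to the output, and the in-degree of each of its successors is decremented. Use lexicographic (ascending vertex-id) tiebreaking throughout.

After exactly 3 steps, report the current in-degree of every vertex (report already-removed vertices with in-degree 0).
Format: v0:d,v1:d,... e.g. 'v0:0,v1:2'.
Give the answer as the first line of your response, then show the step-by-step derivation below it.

v0:1,v1:0,v2:0,v3:0,v4:0,v5:0

step 1: output 2; order=[2]; indeg=(1,1,0,2,0,0)
step 2: output 4; order=[2,4]; indeg=(1,1,0,1,0,0)
step 3: output 5; order=[2,4,5]; indeg=(1,0,0,0,0,0)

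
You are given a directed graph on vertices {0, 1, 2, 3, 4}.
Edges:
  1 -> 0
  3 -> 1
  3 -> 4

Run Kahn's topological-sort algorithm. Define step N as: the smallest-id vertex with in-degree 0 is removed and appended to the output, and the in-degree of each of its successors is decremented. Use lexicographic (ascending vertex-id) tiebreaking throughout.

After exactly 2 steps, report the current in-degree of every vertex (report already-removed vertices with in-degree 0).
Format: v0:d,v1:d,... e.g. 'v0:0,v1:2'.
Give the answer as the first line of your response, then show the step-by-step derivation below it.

v0:1,v1:0,v2:0,v3:0,v4:0

step 1: output 2; order=[2]; indeg=(1,1,0,0,1)
step 2: output 3; order=[2,3]; indeg=(1,0,0,0,0)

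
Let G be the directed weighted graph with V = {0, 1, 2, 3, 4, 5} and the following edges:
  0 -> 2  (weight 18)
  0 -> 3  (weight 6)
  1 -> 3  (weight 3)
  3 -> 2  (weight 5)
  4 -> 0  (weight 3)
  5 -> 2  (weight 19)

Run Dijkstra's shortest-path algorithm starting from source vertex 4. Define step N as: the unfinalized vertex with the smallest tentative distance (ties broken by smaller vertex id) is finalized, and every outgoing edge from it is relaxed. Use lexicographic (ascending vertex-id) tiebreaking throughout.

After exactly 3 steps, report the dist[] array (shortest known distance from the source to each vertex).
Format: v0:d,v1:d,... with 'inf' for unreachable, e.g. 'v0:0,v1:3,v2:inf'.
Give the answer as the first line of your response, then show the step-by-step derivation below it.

v0:3,v1:inf,v2:14,v3:9,v4:0,v5:inf

step 1: dist = v0:3,v1:inf,v2:inf,v3:inf,v4:0,v5:inf
step 2: dist = v0:3,v1:inf,v2:21,v3:9,v4:0,v5:inf
step 3: dist = v0:3,v1:inf,v2:14,v3:9,v4:0,v5:inf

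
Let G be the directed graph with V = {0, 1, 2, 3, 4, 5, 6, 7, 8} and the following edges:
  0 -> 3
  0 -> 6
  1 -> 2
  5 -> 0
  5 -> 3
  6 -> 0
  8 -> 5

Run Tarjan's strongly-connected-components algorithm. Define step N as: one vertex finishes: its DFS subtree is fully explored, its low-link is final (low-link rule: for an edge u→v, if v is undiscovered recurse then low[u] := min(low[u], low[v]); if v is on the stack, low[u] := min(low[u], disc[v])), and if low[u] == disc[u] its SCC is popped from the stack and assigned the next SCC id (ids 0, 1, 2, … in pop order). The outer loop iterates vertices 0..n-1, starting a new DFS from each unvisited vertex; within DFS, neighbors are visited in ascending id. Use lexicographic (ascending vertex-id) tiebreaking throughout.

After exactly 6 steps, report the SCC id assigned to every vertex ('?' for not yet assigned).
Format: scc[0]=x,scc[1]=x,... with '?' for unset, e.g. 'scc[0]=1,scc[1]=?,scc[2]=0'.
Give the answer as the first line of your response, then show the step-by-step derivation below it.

scc[0]=1,scc[1]=3,scc[2]=2,scc[3]=0,scc[4]=4,scc[5]=?,scc[6]=1,scc[7]=?,scc[8]=?

step 1: low=(low[0]=0,low[1]=?,low[2]=?,low[3]=1,low[4]=?,low[5]=?,low[6]=?,low[7]=?,low[8]=?); scc=(scc[0]=?,scc[1]=?,scc[2]=?,scc[3]=0,scc[4]=?,scc[5]=?,scc[6]=?,scc[7]=?,scc[8]=?)
step 2: low=(low[0]=0,low[1]=?,low[2]=?,low[3]=1,low[4]=?,low[5]=?,low[6]=0,low[7]=?,low[8]=?); scc=(scc[0]=?,scc[1]=?,scc[2]=?,scc[3]=0,scc[4]=?,scc[5]=?,scc[6]=?,scc[7]=?,scc[8]=?)
step 3: low=(low[0]=0,low[1]=?,low[2]=?,low[3]=1,low[4]=?,low[5]=?,low[6]=0,low[7]=?,low[8]=?); scc=(scc[0]=1,scc[1]=?,scc[2]=?,scc[3]=0,scc[4]=?,scc[5]=?,scc[6]=1,scc[7]=?,scc[8]=?)
step 4: low=(low[0]=0,low[1]=3,low[2]=4,low[3]=1,low[4]=?,low[5]=?,low[6]=0,low[7]=?,low[8]=?); scc=(scc[0]=1,scc[1]=?,scc[2]=2,scc[3]=0,scc[4]=?,scc[5]=?,scc[6]=1,scc[7]=?,scc[8]=?)
step 5: low=(low[0]=0,low[1]=3,low[2]=4,low[3]=1,low[4]=?,low[5]=?,low[6]=0,low[7]=?,low[8]=?); scc=(scc[0]=1,scc[1]=3,scc[2]=2,scc[3]=0,scc[4]=?,scc[5]=?,scc[6]=1,scc[7]=?,scc[8]=?)
step 6: low=(low[0]=0,low[1]=3,low[2]=4,low[3]=1,low[4]=5,low[5]=?,low[6]=0,low[7]=?,low[8]=?); scc=(scc[0]=1,scc[1]=3,scc[2]=2,scc[3]=0,scc[4]=4,scc[5]=?,scc[6]=1,scc[7]=?,scc[8]=?)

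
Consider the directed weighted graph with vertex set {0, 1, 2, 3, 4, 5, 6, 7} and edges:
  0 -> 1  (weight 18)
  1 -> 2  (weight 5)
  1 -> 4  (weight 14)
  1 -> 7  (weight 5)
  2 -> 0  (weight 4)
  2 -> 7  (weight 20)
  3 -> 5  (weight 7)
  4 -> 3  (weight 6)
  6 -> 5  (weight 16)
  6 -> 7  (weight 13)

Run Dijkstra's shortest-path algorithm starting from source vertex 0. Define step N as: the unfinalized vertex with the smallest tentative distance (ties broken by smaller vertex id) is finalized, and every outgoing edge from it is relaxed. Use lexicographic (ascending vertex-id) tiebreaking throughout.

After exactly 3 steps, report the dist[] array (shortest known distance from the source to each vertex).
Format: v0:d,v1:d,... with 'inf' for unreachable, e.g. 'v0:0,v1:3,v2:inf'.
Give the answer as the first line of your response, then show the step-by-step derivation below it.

v0:0,v1:18,v2:23,v3:inf,v4:32,v5:inf,v6:inf,v7:23

step 1: dist = v0:0,v1:18,v2:inf,v3:inf,v4:inf,v5:inf,v6:inf,v7:inf
step 2: dist = v0:0,v1:18,v2:23,v3:inf,v4:32,v5:inf,v6:inf,v7:23
step 3: dist = v0:0,v1:18,v2:23,v3:inf,v4:32,v5:inf,v6:inf,v7:23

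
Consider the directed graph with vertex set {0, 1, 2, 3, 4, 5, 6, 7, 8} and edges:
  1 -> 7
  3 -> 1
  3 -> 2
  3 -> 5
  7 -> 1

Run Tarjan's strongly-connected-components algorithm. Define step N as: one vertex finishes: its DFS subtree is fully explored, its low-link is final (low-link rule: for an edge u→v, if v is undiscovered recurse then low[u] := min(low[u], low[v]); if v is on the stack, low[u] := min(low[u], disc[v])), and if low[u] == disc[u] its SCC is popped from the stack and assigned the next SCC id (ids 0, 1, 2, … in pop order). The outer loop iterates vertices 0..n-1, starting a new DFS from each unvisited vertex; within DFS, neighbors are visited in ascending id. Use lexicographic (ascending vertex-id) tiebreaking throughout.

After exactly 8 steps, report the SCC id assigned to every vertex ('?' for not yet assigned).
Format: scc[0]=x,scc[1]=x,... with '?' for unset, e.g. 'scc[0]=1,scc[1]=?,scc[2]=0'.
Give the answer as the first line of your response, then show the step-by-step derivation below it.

scc[0]=0,scc[1]=1,scc[2]=2,scc[3]=4,scc[4]=5,scc[5]=3,scc[6]=6,scc[7]=1,scc[8]=?

step 1: low=(low[0]=0,low[1]=?,low[2]=?,low[3]=?,low[4]=?,low[5]=?,low[6]=?,low[7]=?,low[8]=?); scc=(scc[0]=0,scc[1]=?,scc[2]=?,scc[3]=?,scc[4]=?,scc[5]=?,scc[6]=?,scc[7]=?,scc[8]=?)
step 2: low=(low[0]=0,low[1]=1,low[2]=?,low[3]=?,low[4]=?,low[5]=?,low[6]=?,low[7]=1,low[8]=?); scc=(scc[0]=0,scc[1]=?,scc[2]=?,scc[3]=?,scc[4]=?,scc[5]=?,scc[6]=?,scc[7]=?,scc[8]=?)
step 3: low=(low[0]=0,low[1]=1,low[2]=?,low[3]=?,low[4]=?,low[5]=?,low[6]=?,low[7]=1,low[8]=?); scc=(scc[0]=0,scc[1]=1,scc[2]=?,scc[3]=?,scc[4]=?,scc[5]=?,scc[6]=?,scc[7]=1,scc[8]=?)
step 4: low=(low[0]=0,low[1]=1,low[2]=3,low[3]=?,low[4]=?,low[5]=?,low[6]=?,low[7]=1,low[8]=?); scc=(scc[0]=0,scc[1]=1,scc[2]=2,scc[3]=?,scc[4]=?,scc[5]=?,scc[6]=?,scc[7]=1,scc[8]=?)
step 5: low=(low[0]=0,low[1]=1,low[2]=3,low[3]=4,low[4]=?,low[5]=5,low[6]=?,low[7]=1,low[8]=?); scc=(scc[0]=0,scc[1]=1,scc[2]=2,scc[3]=?,scc[4]=?,scc[5]=3,scc[6]=?,scc[7]=1,scc[8]=?)
step 6: low=(low[0]=0,low[1]=1,low[2]=3,low[3]=4,low[4]=?,low[5]=5,low[6]=?,low[7]=1,low[8]=?); scc=(scc[0]=0,scc[1]=1,scc[2]=2,scc[3]=4,scc[4]=?,scc[5]=3,scc[6]=?,scc[7]=1,scc[8]=?)
step 7: low=(low[0]=0,low[1]=1,low[2]=3,low[3]=4,low[4]=6,low[5]=5,low[6]=?,low[7]=1,low[8]=?); scc=(scc[0]=0,scc[1]=1,scc[2]=2,scc[3]=4,scc[4]=5,scc[5]=3,scc[6]=?,scc[7]=1,scc[8]=?)
step 8: low=(low[0]=0,low[1]=1,low[2]=3,low[3]=4,low[4]=6,low[5]=5,low[6]=7,low[7]=1,low[8]=?); scc=(scc[0]=0,scc[1]=1,scc[2]=2,scc[3]=4,scc[4]=5,scc[5]=3,scc[6]=6,scc[7]=1,scc[8]=?)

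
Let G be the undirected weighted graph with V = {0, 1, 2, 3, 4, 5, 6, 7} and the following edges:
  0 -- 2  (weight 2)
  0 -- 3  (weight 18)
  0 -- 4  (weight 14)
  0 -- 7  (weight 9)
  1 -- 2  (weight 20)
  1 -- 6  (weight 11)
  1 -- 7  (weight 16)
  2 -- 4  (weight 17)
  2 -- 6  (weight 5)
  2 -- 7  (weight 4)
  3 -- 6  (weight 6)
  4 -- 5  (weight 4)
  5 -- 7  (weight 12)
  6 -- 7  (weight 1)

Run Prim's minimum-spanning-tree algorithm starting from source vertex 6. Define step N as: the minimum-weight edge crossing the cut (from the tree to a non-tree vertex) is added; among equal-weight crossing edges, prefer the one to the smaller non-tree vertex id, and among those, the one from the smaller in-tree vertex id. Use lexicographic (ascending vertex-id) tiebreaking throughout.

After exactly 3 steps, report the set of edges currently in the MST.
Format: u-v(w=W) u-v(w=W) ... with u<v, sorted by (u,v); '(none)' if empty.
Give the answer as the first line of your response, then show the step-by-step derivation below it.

0-2(w=2) 2-7(w=4) 6-7(w=1)

step 1: add edge 6-7 (w=1); MST = {6-7(w=1)}
step 2: add edge 2-7 (w=4); MST = {2-7(w=4) 6-7(w=1)}
step 3: add edge 0-2 (w=2); MST = {0-2(w=2) 2-7(w=4) 6-7(w=1)}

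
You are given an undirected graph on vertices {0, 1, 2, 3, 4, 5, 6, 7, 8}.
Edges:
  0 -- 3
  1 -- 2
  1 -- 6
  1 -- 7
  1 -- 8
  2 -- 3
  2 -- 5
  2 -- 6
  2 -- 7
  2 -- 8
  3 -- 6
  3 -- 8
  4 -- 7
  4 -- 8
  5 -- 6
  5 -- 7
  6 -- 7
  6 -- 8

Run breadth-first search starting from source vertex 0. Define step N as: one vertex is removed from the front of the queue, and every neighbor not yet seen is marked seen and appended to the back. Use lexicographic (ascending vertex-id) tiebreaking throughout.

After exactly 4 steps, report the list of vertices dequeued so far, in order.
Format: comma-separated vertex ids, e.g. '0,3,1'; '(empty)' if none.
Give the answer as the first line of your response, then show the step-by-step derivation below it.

0,3,2,6

step 1: dequeue 0; queue=[3]; order=0
step 2: dequeue 3; queue=[2,6,8]; order=0,3
step 3: dequeue 2; queue=[6,8,1,5,7]; order=0,3,2
step 4: dequeue 6; queue=[8,1,5,7]; order=0,3,2,6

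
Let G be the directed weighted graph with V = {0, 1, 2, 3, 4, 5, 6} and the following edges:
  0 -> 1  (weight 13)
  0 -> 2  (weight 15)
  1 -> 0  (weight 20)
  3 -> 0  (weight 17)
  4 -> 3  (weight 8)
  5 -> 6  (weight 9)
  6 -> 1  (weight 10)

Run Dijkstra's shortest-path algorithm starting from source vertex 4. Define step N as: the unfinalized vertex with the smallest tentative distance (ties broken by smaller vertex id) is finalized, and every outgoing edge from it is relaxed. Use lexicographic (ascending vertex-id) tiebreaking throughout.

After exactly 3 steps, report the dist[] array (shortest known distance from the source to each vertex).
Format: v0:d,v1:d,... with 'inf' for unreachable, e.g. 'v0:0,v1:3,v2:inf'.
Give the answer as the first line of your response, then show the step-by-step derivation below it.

v0:25,v1:38,v2:40,v3:8,v4:0,v5:inf,v6:inf

step 1: dist = v0:inf,v1:inf,v2:inf,v3:8,v4:0,v5:inf,v6:inf
step 2: dist = v0:25,v1:inf,v2:inf,v3:8,v4:0,v5:inf,v6:inf
step 3: dist = v0:25,v1:38,v2:40,v3:8,v4:0,v5:inf,v6:inf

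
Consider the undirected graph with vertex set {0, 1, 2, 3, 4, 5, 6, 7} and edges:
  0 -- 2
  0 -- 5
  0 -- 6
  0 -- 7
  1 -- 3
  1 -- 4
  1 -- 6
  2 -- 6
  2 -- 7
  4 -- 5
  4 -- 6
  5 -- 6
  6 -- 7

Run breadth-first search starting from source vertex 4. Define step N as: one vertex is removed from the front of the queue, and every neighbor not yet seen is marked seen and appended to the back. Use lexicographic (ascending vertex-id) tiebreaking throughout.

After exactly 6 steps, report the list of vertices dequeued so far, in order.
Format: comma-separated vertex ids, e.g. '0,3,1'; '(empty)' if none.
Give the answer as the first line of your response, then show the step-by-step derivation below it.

4,1,5,6,3,0

step 1: dequeue 4; queue=[1,5,6]; order=4
step 2: dequeue 1; queue=[5,6,3]; order=4,1
step 3: dequeue 5; queue=[6,3,0]; order=4,1,5
step 4: dequeue 6; queue=[3,0,2,7]; order=4,1,5,6
step 5: dequeue 3; queue=[0,2,7]; order=4,1,5,6,3
step 6: dequeue 0; queue=[2,7]; order=4,1,5,6,3,0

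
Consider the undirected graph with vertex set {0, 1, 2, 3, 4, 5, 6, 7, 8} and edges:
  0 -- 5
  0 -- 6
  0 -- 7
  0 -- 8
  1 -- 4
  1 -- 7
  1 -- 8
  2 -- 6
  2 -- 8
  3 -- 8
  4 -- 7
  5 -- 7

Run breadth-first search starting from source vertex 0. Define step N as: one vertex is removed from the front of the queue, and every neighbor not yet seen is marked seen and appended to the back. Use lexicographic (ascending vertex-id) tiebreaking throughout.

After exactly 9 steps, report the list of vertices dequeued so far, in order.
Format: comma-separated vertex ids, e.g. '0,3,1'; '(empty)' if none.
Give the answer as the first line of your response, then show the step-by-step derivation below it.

0,5,6,7,8,2,1,4,3

step 1: dequeue 0; queue=[5,6,7,8]; order=0
step 2: dequeue 5; queue=[6,7,8]; order=0,5
step 3: dequeue 6; queue=[7,8,2]; order=0,5,6
step 4: dequeue 7; queue=[8,2,1,4]; order=0,5,6,7
step 5: dequeue 8; queue=[2,1,4,3]; order=0,5,6,7,8
step 6: dequeue 2; queue=[1,4,3]; order=0,5,6,7,8,2
step 7: dequeue 1; queue=[4,3]; order=0,5,6,7,8,2,1
step 8: dequeue 4; queue=[3]; order=0,5,6,7,8,2,1,4
step 9: dequeue 3; queue=[(empty)]; order=0,5,6,7,8,2,1,4,3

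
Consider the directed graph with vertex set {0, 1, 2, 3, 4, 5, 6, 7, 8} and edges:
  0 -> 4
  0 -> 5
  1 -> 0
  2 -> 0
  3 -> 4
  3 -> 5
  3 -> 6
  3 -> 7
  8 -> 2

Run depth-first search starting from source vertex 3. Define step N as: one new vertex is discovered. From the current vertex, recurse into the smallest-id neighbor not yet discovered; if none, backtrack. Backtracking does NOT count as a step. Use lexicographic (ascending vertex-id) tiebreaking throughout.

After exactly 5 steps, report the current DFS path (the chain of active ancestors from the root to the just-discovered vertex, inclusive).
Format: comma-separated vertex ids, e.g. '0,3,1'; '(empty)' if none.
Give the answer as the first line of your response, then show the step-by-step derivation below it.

3,7

step 1: discover 3; path=3; order=3
step 2: discover 4; path=3>4; order=3,4
step 3: discover 5; path=3>5; order=3,4,5
step 4: discover 6; path=3>6; order=3,4,5,6
step 5: discover 7; path=3>7; order=3,4,5,6,7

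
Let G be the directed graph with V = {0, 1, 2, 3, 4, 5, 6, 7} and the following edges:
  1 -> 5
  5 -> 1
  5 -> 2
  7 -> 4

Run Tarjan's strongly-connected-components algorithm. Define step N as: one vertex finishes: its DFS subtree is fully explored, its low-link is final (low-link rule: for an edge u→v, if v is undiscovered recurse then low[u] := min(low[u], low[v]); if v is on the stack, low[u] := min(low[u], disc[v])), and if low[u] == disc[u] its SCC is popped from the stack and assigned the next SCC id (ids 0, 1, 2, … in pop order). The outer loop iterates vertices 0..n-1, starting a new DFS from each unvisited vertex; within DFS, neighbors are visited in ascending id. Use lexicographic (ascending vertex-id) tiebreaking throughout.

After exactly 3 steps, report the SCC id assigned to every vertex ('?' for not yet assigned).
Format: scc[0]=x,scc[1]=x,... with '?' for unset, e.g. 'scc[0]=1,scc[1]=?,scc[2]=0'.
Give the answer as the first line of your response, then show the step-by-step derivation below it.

scc[0]=0,scc[1]=?,scc[2]=1,scc[3]=?,scc[4]=?,scc[5]=?,scc[6]=?,scc[7]=?

step 1: low=(low[0]=0,low[1]=?,low[2]=?,low[3]=?,low[4]=?,low[5]=?,low[6]=?,low[7]=?); scc=(scc[0]=0,scc[1]=?,scc[2]=?,scc[3]=?,scc[4]=?,scc[5]=?,scc[6]=?,scc[7]=?)
step 2: low=(low[0]=0,low[1]=1,low[2]=3,low[3]=?,low[4]=?,low[5]=1,low[6]=?,low[7]=?); scc=(scc[0]=0,scc[1]=?,scc[2]=1,scc[3]=?,scc[4]=?,scc[5]=?,scc[6]=?,scc[7]=?)
step 3: low=(low[0]=0,low[1]=1,low[2]=3,low[3]=?,low[4]=?,low[5]=1,low[6]=?,low[7]=?); scc=(scc[0]=0,scc[1]=?,scc[2]=1,scc[3]=?,scc[4]=?,scc[5]=?,scc[6]=?,scc[7]=?)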